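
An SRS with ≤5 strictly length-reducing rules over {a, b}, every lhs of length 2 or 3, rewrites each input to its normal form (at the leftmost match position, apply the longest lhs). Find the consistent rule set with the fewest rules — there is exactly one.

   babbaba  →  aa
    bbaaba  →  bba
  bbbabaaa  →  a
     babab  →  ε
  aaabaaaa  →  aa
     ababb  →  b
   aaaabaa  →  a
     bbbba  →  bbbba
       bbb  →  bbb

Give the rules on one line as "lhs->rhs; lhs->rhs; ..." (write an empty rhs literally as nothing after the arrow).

aaa->a; ab->; baa->; bab->aa

  | babbaba => aababa => aaba => aa
  | bbaaba => bba
  | bbbabaaa => bbaaaaa => baaa => a
  | babab => aaab => ab => ε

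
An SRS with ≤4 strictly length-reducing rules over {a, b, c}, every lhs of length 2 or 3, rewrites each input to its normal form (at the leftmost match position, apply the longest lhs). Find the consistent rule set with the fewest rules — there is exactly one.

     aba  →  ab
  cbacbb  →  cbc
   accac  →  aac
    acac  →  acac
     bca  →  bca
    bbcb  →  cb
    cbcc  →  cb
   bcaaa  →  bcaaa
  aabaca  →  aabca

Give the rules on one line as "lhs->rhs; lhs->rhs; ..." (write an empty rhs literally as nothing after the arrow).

  | aba => ab
  | cbacbb => cbcbb => cbc
  | accac => aac
  | acac

ba->b; bb->; cc->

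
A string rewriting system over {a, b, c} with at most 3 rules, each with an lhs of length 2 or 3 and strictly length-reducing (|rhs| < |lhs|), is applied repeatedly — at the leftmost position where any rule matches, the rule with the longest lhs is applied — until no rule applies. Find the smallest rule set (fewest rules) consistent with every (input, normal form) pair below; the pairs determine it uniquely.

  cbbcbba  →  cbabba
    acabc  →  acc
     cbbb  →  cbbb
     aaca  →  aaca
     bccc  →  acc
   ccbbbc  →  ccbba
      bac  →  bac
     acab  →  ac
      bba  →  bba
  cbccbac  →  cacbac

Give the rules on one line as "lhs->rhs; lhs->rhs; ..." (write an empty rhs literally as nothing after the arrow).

bc->a; cab->c

  | cbbcbba => cbabba
  | acabc => acc
  | cbbb
  | aaca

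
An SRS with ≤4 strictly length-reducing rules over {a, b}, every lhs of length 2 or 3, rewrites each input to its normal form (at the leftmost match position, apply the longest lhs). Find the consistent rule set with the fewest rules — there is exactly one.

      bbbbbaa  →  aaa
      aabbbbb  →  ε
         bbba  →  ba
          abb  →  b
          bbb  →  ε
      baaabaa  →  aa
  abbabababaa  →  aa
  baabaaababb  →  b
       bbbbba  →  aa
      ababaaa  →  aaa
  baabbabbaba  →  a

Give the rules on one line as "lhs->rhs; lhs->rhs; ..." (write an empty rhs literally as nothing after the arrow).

  | bbbbbaa => abbbaa => bbaa => aaa
  | aabbbbb => abbbb => bbb => ab => ε
  | bbba => aba => ba
  | abb => b

ab->; aba->ba; bab->; bb->a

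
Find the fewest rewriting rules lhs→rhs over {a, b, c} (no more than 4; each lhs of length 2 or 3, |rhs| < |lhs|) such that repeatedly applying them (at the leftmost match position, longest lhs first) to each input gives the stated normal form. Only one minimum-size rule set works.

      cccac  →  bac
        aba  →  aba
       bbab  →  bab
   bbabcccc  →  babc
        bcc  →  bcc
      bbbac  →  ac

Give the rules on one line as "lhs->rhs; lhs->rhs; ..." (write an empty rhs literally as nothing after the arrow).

  | cccac => bac
  | aba
  | bbab => bab
  | bbabcccc => babcccc => babbc => babc

bb->b; bbb->; ccc->b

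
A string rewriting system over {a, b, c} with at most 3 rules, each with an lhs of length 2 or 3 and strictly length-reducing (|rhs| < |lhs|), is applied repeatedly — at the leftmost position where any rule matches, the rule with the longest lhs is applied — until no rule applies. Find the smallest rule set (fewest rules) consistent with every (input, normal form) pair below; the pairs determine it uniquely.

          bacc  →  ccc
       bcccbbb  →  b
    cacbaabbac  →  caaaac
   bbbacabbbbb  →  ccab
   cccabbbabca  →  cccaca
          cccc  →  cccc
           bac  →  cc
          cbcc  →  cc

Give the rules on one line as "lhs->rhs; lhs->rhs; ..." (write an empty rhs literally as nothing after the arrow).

  | bacc => ccc
  | bcccbbb => bccbb => bcb => b
  | cacbaabbac => caaabbac => caaaac
  | bbbacabbbbb => bacabbbbb => ccabbbbb => ccabbb => ccab

ba->c; bb->; cb->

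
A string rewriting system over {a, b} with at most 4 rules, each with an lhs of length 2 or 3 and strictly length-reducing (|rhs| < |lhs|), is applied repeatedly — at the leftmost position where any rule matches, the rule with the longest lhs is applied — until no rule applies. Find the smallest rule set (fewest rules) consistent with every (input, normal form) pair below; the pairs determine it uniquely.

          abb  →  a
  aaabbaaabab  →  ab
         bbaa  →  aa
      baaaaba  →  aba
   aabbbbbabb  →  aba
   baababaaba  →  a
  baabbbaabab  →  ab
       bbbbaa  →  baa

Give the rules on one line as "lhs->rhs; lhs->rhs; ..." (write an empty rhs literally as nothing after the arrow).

aaa->b; aab->a; bb->; bbb->

  | abb => a
  | aaabbaaabab => bbbaaabab => aaabab => bbab => ab
  | bbaa => aa
  | baaaaba => bbaba => aba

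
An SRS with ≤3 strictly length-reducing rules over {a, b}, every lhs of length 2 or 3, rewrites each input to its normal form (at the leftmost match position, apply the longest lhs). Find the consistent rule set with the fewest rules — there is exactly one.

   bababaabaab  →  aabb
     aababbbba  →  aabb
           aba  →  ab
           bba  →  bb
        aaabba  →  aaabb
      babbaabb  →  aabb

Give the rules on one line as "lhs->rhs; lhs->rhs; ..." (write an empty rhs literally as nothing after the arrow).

ba->b; bbb->

  | bababaabaab => bbabaabaab => bbbaabaab => aabaab => aabab => aabb
  | aababbbba => aabbbbba => aabba => aabb
  | aba => ab
  | bba => bb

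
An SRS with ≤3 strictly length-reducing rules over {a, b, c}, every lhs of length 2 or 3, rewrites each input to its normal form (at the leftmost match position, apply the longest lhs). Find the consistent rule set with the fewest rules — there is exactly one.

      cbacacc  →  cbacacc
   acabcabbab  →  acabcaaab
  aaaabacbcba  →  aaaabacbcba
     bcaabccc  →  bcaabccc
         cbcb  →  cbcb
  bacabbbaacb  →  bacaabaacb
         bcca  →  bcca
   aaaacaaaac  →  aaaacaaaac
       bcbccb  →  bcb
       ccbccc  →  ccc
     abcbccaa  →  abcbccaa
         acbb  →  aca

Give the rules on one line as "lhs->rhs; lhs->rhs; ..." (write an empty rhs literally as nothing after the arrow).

  | cbacacc
  | acabcabbab => acabcaaab
  | aaaabacbcba
  | bcaabccc

bb->a; ccb->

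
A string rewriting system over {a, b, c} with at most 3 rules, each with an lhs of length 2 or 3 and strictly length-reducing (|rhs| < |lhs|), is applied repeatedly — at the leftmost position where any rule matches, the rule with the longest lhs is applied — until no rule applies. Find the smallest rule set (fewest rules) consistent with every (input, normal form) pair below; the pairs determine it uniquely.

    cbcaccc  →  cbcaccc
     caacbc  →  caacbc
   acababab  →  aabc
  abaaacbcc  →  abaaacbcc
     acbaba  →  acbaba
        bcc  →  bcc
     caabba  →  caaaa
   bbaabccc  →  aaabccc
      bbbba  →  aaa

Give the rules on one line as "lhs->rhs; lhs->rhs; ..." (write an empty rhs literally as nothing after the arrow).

  | cbcaccc
  | caacbc
  | acababab => abcabab => abbcab => aacab => aabc
  | abaaacbcc

bb->a; cab->bc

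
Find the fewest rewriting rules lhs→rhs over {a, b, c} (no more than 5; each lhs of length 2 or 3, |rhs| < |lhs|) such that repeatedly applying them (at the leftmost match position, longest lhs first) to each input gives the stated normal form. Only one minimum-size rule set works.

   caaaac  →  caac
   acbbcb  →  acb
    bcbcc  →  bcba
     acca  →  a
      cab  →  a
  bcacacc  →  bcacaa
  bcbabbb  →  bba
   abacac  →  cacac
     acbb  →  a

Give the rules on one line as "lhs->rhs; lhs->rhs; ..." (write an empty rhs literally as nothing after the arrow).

aaa->a; ab->c; cbb->bc; cc->a

  | caaaac => caac
  | acbbcb => abccb => cccb => acb
  | bcbcc => bcba
  | acca => aaa => a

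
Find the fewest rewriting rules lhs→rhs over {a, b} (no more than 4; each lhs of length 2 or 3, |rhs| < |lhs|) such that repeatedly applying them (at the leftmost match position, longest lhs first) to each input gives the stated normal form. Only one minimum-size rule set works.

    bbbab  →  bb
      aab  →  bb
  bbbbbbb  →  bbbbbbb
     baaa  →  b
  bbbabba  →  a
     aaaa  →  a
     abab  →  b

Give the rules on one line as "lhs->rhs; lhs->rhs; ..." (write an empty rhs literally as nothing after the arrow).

aa->b; ba->b; baa->a; bab->a

  | bbbab => bba => bb
  | aab => bb
  | bbbbbbb
  | baaa => aa => b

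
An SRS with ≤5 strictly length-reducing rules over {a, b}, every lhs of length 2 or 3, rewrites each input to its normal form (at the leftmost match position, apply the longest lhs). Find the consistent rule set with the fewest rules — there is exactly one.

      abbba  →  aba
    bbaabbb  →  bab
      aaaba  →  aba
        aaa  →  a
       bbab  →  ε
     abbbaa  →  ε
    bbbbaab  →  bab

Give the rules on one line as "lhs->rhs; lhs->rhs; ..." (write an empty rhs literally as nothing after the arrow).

  | abbba => aba
  | bbaabbb => babbb => bab
  | aaaba => aba
  | aaa => a

aa->; baa->a; bb->; bba->b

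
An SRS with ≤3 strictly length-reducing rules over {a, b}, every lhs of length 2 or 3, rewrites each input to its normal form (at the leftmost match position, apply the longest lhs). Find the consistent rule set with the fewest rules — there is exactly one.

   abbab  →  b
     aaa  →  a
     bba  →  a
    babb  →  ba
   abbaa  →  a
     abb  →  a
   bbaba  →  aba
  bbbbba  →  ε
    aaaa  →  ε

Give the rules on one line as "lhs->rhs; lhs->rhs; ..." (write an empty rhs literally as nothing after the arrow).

  | abbab => aab => b
  | aaa => a
  | bba => a
  | babb => ba

aa->; bb->; bbb->a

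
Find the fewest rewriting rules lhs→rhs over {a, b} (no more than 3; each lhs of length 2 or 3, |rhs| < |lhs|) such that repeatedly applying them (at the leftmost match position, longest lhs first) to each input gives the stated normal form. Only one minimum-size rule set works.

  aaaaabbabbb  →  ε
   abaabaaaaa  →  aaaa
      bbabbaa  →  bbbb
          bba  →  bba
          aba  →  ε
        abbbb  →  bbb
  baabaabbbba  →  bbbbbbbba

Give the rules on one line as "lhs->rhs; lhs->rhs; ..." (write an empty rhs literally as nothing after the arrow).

ab->; aba->; baa->bb

  | aaaaabbabbb => aaaababbb => aaabbb => aabb => ab => ε
  | abaabaaaaa => abaaaaa => aaaa
  | bbabbaa => bbbaa => bbbb
  | bba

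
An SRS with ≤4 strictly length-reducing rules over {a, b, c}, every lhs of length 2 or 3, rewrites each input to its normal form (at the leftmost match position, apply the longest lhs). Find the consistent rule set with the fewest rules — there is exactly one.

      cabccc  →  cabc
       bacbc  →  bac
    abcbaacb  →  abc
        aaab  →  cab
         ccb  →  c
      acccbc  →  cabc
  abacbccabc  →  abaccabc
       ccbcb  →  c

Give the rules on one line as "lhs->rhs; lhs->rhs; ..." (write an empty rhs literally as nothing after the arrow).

aa->c; cb->; ccc->aa

  | cabccc => cabaa => cabc
  | bacbc => bac
  | abcbaacb => abaacb => abccb => abc
  | aaab => cab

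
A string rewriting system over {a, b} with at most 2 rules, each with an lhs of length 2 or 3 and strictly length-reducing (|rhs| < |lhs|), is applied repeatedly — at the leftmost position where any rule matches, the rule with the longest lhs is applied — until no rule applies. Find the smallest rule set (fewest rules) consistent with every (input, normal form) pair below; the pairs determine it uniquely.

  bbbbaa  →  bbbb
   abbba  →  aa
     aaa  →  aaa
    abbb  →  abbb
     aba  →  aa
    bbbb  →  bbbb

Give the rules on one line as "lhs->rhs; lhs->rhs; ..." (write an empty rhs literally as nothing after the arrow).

  | bbbbaa => bbbb
  | abbba => abba => aba => aa
  | aaa
  | abbb

ba->a; baa->b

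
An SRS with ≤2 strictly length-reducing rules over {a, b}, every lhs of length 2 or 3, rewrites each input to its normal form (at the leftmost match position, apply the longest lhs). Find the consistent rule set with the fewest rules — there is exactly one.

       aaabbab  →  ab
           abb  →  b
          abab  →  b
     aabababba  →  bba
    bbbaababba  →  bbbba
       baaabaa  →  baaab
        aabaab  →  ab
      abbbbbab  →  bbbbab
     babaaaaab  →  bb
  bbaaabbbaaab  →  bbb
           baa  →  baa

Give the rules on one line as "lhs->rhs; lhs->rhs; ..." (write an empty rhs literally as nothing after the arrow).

aba->ab; abb->b

  | aaabbab => aabab => aabb => ab
  | abb => b
  | abab => abb => b
  | aabababba => aabbabba => ababba => abbba => bba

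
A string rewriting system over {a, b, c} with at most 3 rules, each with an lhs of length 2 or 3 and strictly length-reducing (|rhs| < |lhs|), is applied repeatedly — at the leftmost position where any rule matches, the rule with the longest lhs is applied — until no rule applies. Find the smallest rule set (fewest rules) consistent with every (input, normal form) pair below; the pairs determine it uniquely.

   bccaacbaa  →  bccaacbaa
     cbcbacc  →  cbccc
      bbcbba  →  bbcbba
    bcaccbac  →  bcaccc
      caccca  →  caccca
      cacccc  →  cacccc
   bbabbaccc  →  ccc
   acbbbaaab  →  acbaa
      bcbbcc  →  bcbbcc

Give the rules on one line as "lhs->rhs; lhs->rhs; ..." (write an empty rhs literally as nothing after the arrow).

  | bccaacbaa
  | cbcbacc => cbccc
  | bbcbba
  | bcaccbac => bcaccc

ab->; bac->c; bbb->b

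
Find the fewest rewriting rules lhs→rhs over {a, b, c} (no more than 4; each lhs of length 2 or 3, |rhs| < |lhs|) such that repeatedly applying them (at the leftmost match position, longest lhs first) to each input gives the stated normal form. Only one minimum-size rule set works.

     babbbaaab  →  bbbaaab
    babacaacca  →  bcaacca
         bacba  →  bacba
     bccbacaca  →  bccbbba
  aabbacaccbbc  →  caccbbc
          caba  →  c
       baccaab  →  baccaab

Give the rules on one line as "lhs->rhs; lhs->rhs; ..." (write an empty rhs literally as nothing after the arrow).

aba->; abb->b; aca->ba

  | babbbaaab => bbbaaab
  | babacaacca => bcaacca
  | bacba
  | bccbacaca => bccbbaca => bccbbba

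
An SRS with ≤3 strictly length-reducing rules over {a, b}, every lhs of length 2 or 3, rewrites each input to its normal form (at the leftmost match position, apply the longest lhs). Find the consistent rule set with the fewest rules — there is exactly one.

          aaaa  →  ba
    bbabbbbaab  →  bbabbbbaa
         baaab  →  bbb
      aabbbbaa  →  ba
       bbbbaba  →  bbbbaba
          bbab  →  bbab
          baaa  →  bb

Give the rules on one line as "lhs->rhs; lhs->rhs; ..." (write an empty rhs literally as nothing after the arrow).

  | aaaa => ba
  | bbabbbbaab => bbabbbbaa
  | baaab => bbb
  | aabbbbaa => aabbbaa => aabbaa => aabaa => aaaa => ba

aaa->b; aab->aa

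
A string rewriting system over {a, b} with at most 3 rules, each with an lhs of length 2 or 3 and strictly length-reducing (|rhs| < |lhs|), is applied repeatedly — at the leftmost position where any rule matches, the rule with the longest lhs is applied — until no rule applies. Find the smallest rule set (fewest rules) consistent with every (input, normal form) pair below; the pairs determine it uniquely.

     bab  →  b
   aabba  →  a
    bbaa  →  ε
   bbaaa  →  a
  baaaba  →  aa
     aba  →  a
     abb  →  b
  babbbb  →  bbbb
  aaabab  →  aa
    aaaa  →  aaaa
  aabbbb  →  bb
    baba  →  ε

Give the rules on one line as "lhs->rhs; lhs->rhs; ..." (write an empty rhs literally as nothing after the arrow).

ab->; ba->

  | bab => b
  | aabba => aba => a
  | bbaa => ba => ε
  | bbaaa => baa => a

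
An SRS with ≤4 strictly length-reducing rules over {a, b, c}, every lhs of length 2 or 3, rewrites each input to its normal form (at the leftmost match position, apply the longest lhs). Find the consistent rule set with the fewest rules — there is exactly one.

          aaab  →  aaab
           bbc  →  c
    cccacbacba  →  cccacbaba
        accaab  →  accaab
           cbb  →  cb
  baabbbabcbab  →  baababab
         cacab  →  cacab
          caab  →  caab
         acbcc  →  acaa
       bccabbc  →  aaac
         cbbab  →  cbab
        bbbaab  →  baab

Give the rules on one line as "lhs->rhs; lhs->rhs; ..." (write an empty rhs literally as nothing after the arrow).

  | aaab
  | bbc => bc => c
  | cccacbacba => cccacbaba
  | accaab

bac->ba; bb->b; bc->c; bcc->aa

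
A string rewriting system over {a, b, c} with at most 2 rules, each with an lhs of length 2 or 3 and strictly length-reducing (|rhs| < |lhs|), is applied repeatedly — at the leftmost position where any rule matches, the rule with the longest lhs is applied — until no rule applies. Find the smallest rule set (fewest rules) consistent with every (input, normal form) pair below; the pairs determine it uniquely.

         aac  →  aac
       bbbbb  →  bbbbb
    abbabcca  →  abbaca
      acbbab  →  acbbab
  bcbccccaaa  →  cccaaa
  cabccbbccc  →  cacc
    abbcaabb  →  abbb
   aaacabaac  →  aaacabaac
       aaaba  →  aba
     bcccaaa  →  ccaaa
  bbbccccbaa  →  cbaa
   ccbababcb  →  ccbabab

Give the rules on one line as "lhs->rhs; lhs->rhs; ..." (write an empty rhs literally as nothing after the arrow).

aab->b; bc->

  | aac
  | bbbbb
  | abbabcca => abbaca
  | acbbab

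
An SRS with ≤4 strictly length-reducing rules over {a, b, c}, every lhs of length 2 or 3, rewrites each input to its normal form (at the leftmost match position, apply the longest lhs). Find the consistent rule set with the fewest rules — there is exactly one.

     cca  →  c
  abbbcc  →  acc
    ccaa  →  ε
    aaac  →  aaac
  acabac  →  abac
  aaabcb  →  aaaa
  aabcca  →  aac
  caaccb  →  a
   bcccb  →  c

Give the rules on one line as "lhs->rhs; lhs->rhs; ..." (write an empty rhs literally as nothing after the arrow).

  | cca => c
  | abbbcc => abbcc => abcc => acc
  | ccaa => ca => ε
  | aaac

bc->c; ca->; cb->a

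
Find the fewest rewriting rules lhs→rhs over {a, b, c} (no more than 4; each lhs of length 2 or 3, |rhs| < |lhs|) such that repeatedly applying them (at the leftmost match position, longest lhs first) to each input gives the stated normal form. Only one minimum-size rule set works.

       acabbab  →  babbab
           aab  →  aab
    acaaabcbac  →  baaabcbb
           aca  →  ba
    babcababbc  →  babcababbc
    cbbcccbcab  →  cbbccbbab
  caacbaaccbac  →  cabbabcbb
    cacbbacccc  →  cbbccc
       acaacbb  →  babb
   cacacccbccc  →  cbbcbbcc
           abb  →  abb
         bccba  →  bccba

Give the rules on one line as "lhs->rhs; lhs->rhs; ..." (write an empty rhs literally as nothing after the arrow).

  | acabbab => babbab
  | aab
  | acaaabcbac => baaabcbac => baaabcbb
  | aca => ba

ac->b; bbb->bb; cbc->bb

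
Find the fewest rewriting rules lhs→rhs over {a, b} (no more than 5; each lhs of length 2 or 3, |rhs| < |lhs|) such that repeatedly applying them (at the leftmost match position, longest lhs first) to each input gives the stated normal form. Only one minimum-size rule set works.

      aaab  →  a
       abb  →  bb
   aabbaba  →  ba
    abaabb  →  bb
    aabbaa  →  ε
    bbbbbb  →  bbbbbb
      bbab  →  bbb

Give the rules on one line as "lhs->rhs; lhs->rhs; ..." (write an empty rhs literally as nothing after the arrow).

aab->ba; ab->b; aba->a; baa->

  | aaab => aba => a
  | abb => bb
  | aabbaba => bababa => baba => ba
  | abaabb => aabb => bab => bb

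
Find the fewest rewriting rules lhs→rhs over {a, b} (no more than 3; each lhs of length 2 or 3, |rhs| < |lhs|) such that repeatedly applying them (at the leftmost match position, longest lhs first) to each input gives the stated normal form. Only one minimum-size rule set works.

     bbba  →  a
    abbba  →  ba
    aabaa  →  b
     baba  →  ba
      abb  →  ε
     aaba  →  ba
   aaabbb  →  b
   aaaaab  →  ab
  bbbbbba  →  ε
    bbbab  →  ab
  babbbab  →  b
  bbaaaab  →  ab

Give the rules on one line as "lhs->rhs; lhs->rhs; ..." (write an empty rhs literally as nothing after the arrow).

aa->; aba->a; bb->a

  | bbba => aba => a
  | abbba => aaba => ba
  | aabaa => baa => b
  | baba => ba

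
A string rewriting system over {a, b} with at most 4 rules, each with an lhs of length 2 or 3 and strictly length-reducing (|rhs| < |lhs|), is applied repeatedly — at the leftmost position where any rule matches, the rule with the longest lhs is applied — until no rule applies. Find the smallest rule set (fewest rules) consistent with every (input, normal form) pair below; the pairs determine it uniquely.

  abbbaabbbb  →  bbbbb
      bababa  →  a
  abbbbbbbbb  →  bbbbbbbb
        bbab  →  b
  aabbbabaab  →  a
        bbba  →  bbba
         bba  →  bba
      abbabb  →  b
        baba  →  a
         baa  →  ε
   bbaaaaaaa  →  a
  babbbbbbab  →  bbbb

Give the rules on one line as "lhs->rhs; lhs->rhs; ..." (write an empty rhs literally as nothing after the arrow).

  | abbbaabbbb => bbaabbbb => bbbbb
  | bababa => aba => a
  | abbbbbbbbb => bbbbbbbb
  | bbab => b

aaa->a; ab->; baa->; bab->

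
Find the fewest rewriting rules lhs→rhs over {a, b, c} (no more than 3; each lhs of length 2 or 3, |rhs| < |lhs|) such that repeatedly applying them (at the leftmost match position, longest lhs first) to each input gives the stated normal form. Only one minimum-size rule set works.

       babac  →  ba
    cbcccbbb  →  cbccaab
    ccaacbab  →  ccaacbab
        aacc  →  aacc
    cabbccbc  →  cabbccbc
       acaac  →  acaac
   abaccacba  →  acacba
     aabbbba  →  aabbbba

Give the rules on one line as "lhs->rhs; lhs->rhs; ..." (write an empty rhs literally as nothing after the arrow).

bac->; cbb->aa

  | babac => ba
  | cbcccbbb => cbccaab
  | ccaacbab
  | aacc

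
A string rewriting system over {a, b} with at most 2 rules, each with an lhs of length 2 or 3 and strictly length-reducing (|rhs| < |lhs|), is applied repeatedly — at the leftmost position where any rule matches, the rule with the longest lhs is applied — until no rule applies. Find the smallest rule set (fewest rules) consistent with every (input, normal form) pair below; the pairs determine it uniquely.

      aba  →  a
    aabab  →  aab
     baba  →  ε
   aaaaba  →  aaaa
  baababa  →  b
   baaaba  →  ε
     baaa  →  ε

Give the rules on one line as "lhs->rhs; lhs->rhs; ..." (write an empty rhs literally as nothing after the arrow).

  | aba => a
  | aabab => aab
  | baba => ba => ε
  | aaaaba => aaaa

ba->; baa->b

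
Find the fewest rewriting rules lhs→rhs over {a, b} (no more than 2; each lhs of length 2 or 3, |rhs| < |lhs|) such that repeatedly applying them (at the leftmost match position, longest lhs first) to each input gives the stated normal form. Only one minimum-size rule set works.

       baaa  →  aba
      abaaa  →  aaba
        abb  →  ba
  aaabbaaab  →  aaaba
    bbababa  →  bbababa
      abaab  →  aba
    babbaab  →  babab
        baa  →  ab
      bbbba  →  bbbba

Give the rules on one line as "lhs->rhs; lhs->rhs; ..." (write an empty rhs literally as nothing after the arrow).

abb->ba; baa->ab

  | baaa => aba
  | abaaa => aaba
  | abb => ba
  | aaabbaaab => aabaaaab => aaabaab => aaaabb => aaaba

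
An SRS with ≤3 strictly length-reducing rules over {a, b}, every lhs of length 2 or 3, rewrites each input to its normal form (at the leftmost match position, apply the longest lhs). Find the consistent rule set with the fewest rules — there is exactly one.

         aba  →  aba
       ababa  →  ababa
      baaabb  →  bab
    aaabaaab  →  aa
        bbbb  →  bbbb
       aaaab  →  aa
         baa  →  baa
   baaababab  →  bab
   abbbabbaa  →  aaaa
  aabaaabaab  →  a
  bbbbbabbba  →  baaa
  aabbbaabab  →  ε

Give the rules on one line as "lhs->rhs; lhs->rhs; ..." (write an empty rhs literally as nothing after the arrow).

  | aba
  | ababa
  | baaabb => bab
  | aaabaaab => aaaab => aa

aab->; bba->aa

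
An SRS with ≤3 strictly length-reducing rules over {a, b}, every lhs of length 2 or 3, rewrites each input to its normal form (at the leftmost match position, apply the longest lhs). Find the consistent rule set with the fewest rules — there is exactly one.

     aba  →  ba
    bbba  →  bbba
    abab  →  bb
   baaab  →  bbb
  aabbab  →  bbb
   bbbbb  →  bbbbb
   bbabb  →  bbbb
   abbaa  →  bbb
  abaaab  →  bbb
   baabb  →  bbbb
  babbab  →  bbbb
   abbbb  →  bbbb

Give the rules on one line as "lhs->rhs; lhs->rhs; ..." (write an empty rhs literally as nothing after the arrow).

ab->b; baa->bb

  | aba => ba
  | bbba
  | abab => bab => bb
  | baaab => bbab => bbb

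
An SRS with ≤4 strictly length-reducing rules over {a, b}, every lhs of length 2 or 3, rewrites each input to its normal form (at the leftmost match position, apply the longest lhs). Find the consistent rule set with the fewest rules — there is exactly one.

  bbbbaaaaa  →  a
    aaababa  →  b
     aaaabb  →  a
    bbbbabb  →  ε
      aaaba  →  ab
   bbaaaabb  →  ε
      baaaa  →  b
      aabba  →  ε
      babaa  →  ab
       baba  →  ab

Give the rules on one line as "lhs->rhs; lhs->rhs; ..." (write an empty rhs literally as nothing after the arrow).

aa->; ba->b; bab->ab; bb->a

  | bbbbaaaaa => abbaaaaa => aaaaaaa => aaaaa => aaa => a
  | aaababa => ababa => aaba => ba => b
  | aaaabb => aabb => bb => a
  | bbbbabb => abbabb => aaabb => abb => aa => ε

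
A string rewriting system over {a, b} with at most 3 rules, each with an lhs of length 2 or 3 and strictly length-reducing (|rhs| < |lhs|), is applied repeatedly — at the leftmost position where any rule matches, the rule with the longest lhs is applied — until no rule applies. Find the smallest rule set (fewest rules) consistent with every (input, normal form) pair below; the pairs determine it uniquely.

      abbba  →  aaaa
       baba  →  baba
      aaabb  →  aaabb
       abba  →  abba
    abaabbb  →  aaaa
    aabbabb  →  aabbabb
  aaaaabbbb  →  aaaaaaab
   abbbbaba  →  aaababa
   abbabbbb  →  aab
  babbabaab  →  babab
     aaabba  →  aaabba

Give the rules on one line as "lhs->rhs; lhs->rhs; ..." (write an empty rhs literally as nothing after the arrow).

  | abbba => aaaa
  | baba
  | aaabb
  | abba

baa->a; bbb->aa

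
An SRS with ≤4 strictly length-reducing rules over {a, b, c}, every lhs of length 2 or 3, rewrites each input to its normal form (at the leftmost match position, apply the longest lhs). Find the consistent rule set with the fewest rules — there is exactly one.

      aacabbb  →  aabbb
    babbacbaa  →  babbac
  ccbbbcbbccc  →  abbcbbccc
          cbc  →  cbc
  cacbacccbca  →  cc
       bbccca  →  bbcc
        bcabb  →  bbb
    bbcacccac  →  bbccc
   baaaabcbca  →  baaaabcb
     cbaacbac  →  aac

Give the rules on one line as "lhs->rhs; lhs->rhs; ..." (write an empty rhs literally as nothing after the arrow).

ca->; cba->cc; ccb->a

  | aacabbb => aabbb
  | babbacbaa => babbacca => babbac
  | ccbbbcbbccc => abbcbbccc
  | cbc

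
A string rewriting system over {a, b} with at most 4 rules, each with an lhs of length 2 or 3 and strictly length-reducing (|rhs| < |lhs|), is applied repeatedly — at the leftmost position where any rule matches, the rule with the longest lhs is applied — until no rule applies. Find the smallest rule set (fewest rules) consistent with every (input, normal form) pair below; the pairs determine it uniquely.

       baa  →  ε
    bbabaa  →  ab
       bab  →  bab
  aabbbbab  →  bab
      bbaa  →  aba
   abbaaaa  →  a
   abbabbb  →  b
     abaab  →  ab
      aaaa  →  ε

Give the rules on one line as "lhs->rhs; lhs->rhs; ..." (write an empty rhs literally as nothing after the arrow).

  | baa => bb => ε
  | bbabaa => abbaa => aaba => bba => ab
  | bab
  | aabbbbab => bbbbbab => bbbab => bab

aa->b; bb->; bba->ab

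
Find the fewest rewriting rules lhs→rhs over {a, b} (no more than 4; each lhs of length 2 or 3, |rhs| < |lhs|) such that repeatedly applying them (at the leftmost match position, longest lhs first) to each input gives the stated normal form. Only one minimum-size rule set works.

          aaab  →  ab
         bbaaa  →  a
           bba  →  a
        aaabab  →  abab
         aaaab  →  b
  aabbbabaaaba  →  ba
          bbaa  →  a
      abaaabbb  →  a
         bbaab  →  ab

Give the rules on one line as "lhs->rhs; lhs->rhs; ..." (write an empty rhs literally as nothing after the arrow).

aa->a; aaa->bb; aab->b; bb->a

  | aaab => bbb => ab
  | bbaaa => aaaa => bba => aa => a
  | bba => aa => a
  | aaabab => bbbab => abab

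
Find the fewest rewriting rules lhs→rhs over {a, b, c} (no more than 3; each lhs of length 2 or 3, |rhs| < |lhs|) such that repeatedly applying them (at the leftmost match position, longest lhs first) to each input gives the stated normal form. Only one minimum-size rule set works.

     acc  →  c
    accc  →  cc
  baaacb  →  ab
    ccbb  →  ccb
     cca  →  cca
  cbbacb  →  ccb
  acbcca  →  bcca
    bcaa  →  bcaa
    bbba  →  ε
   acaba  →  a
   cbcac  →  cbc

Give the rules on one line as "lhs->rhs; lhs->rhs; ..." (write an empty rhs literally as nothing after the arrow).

  | acc => c
  | accc => cc
  | baaacb => aacb => ab
  | ccbb => ccb

ac->; ba->; bb->b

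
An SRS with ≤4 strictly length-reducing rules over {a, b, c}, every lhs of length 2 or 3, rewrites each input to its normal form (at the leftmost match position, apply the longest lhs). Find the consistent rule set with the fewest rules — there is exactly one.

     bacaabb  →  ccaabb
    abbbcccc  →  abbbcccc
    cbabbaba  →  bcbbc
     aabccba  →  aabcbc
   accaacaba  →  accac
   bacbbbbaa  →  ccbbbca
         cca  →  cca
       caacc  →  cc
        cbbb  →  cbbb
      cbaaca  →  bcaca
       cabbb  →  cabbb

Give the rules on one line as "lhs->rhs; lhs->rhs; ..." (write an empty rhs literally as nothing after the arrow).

  | bacaabb => ccaabb
  | abbbcccc
  | cbabbaba => bcbbaba => bcbcba => bcbbc
  | aabccba => aabcbc

aac->; ba->c; cba->bc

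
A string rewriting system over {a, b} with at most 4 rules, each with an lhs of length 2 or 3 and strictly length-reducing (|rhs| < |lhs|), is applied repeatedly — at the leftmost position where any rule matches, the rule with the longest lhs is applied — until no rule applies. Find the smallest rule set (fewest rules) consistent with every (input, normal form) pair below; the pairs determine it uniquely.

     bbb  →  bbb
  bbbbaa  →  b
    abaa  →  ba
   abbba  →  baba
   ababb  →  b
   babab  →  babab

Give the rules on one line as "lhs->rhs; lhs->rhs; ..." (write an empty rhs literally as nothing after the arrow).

  | bbb
  | bbbbaa => bbbaa => bbaa => baa => aa => b
  | abaa => aaa => ba
  | abbba => baba

aa->b; abb->ba; baa->aa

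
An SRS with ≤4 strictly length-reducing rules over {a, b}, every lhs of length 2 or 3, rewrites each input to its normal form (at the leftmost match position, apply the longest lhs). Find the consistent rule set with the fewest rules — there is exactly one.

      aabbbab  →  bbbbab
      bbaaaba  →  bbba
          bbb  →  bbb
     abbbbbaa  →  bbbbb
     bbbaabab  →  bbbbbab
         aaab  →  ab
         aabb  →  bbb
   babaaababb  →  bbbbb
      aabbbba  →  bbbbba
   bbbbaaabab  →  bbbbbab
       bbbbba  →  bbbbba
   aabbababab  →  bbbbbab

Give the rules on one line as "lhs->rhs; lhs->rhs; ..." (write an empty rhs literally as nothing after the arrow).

  | aabbbab => bbbbab
  | bbaaaba => bbaba => bbba
  | bbb
  | abbbbbaa => bbbbbaa => bbbbb

aa->; aab->bb; aba->ba; abb->bb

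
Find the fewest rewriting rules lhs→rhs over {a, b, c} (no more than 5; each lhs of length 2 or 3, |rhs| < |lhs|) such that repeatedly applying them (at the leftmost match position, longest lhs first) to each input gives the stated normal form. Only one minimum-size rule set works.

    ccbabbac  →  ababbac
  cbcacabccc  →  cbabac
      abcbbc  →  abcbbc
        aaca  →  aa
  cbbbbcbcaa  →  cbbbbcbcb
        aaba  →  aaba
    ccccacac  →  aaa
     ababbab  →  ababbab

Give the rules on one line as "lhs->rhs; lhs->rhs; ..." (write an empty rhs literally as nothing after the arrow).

  | ccbabbac => ababbac
  | cbcacabccc => cbabccc => cbabac
  | abcbbc
  | aaca => aa

ca->; caa->cb; cac->; cc->a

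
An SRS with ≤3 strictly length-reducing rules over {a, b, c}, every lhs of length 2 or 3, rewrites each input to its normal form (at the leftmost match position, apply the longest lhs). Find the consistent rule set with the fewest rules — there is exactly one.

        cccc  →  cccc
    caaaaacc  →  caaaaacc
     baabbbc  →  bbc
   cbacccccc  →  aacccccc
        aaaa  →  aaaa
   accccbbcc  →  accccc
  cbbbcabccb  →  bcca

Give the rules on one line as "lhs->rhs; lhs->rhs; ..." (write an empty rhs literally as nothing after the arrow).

ab->; cb->a

  | cccc
  | caaaaacc
  | baabbbc => babbc => bbc
  | cbacccccc => aacccccc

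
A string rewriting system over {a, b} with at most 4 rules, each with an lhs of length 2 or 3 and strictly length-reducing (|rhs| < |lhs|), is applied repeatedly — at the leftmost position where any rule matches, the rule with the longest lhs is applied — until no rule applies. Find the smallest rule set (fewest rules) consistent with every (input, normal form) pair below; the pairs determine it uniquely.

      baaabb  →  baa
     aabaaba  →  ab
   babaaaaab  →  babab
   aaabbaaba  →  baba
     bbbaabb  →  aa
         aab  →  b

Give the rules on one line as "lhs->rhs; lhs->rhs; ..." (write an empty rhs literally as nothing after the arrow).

aab->b; bb->a; bba->ab; bbb->a

  | baaabb => babb => baa
  | aabaaba => baaba => bba => ab
  | babaaaaab => babaaab => babab
  | aaabbaaba => abbaaba => aababa => baba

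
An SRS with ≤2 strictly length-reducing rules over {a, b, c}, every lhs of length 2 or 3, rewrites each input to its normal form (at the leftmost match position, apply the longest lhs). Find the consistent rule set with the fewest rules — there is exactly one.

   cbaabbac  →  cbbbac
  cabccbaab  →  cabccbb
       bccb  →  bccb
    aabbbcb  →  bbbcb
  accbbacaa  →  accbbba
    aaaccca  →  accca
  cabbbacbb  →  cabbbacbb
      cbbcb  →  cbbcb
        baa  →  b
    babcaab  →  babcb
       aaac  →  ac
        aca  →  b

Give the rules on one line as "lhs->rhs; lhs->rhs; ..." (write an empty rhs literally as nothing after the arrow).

aa->; aca->b

  | cbaabbac => cbbbac
  | cabccbaab => cabccbb
  | bccb
  | aabbbcb => bbbcb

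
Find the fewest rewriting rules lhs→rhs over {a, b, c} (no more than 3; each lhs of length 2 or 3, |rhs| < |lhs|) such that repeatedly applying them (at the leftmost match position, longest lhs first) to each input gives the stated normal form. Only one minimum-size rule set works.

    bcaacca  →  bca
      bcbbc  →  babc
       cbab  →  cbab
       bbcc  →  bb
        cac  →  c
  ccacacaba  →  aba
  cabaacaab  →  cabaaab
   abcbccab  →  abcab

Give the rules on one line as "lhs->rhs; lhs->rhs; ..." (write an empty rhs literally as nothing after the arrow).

  | bcaacca => bcaca => bca
  | bcbbc => babc
  | cbab
  | bbcc => bb

ac->; bcb->ba; cc->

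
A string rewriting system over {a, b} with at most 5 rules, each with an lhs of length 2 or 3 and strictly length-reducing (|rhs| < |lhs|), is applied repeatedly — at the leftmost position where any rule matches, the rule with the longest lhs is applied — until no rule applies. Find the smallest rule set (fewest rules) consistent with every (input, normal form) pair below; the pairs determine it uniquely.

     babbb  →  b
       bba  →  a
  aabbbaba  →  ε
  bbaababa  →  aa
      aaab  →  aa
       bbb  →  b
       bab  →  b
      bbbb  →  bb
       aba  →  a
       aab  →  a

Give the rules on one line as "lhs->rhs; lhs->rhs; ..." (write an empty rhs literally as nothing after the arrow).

  | babbb => bbb => b
  | bba => a
  | aabbbaba => abbaba => baba => ba => ε
  | bbaababa => aababa => aaba => aa

ab->; ba->; bba->a; bbb->b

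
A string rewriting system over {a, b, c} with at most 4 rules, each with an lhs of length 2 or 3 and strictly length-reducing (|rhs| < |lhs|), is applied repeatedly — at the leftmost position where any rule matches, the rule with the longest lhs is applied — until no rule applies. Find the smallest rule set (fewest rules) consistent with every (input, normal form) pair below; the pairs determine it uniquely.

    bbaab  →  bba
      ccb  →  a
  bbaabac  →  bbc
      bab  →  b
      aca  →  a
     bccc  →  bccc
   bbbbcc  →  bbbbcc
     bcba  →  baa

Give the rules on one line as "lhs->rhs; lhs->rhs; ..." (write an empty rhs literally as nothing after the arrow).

ab->; ac->c; ca->a; cb->a

  | bbaab => bba
  | ccb => ca => a
  | bbaabac => bbaac => bbac => bbc
  | bab => b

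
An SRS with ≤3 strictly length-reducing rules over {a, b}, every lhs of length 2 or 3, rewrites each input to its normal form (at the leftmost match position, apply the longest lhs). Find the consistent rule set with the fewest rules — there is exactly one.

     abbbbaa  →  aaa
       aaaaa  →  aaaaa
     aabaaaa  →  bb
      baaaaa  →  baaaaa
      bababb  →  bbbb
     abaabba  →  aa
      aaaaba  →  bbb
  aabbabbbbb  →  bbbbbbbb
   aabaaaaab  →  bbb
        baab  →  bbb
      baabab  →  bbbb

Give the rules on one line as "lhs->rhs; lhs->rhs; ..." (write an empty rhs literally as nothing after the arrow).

aab->bb; ab->a; bba->bb

  | abbbbaa => abbbaa => abbaa => abaa => aaa
  | aaaaa
  | aabaaaa => bbaaaa => bbaaa => bbaa => bba => bb
  | baaaaa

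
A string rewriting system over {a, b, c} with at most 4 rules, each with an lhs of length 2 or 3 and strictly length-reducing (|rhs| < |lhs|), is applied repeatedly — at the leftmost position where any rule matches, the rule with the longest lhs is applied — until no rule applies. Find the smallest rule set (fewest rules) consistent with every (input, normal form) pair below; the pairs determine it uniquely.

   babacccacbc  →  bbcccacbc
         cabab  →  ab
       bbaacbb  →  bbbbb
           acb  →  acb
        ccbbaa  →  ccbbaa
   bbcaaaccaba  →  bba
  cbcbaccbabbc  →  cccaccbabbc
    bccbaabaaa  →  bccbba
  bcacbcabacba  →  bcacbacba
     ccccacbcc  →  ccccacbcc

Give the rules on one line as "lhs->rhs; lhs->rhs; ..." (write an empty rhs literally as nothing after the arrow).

  | babacccacbc => bbcccacbc
  | cabab => ab
  | bbaacbb => bbbbb
  | acb

aac->b; aba->b; bcb->cc; cab->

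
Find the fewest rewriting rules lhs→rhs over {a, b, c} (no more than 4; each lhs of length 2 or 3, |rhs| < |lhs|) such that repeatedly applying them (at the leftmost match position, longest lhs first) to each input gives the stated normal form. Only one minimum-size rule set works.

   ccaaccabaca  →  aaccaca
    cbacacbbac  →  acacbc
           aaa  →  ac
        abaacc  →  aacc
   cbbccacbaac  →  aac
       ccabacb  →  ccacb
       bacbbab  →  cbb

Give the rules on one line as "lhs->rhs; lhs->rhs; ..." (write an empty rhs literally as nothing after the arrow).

aaa->ac; ba->; caa->aa; cba->a

  | ccaaccabaca => caaccabaca => aaccabaca => aaccaca
  | cbacacbbac => acacbbac => acacbc
  | aaa => ac
  | abaacc => aacc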